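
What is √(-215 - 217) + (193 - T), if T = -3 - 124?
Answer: 320 + 12*I*√3 ≈ 320.0 + 20.785*I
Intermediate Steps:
T = -127
√(-215 - 217) + (193 - T) = √(-215 - 217) + (193 - 1*(-127)) = √(-432) + (193 + 127) = 12*I*√3 + 320 = 320 + 12*I*√3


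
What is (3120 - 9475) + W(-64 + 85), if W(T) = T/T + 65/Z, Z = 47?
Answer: -298573/47 ≈ -6352.6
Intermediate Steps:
W(T) = 112/47 (W(T) = T/T + 65/47 = 1 + 65*(1/47) = 1 + 65/47 = 112/47)
(3120 - 9475) + W(-64 + 85) = (3120 - 9475) + 112/47 = -6355 + 112/47 = -298573/47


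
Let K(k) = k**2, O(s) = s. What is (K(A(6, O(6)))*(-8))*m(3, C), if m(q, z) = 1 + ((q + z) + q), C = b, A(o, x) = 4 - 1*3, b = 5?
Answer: -96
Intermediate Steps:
A(o, x) = 1 (A(o, x) = 4 - 3 = 1)
C = 5
m(q, z) = 1 + z + 2*q (m(q, z) = 1 + (z + 2*q) = 1 + z + 2*q)
(K(A(6, O(6)))*(-8))*m(3, C) = (1**2*(-8))*(1 + 5 + 2*3) = (1*(-8))*(1 + 5 + 6) = -8*12 = -96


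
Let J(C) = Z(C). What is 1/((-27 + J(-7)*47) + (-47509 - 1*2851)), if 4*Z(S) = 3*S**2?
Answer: -4/194639 ≈ -2.0551e-5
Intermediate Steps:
Z(S) = 3*S**2/4 (Z(S) = (3*S**2)/4 = 3*S**2/4)
J(C) = 3*C**2/4
1/((-27 + J(-7)*47) + (-47509 - 1*2851)) = 1/((-27 + ((3/4)*(-7)**2)*47) + (-47509 - 1*2851)) = 1/((-27 + ((3/4)*49)*47) + (-47509 - 2851)) = 1/((-27 + (147/4)*47) - 50360) = 1/((-27 + 6909/4) - 50360) = 1/(6801/4 - 50360) = 1/(-194639/4) = -4/194639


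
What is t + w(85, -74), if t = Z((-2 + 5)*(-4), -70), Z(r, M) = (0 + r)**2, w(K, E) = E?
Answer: 70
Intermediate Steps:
Z(r, M) = r**2
t = 144 (t = ((-2 + 5)*(-4))**2 = (3*(-4))**2 = (-12)**2 = 144)
t + w(85, -74) = 144 - 74 = 70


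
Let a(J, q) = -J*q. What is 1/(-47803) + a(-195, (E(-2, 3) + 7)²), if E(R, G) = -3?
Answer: 149145359/47803 ≈ 3120.0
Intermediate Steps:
a(J, q) = -J*q
1/(-47803) + a(-195, (E(-2, 3) + 7)²) = 1/(-47803) - 1*(-195)*(-3 + 7)² = -1/47803 - 1*(-195)*4² = -1/47803 - 1*(-195)*16 = -1/47803 + 3120 = 149145359/47803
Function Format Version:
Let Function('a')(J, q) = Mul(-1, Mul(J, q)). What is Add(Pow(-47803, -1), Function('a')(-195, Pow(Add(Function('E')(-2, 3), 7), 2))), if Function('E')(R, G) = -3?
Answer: Rational(149145359, 47803) ≈ 3120.0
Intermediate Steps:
Function('a')(J, q) = Mul(-1, J, q)
Add(Pow(-47803, -1), Function('a')(-195, Pow(Add(Function('E')(-2, 3), 7), 2))) = Add(Pow(-47803, -1), Mul(-1, -195, Pow(Add(-3, 7), 2))) = Add(Rational(-1, 47803), Mul(-1, -195, Pow(4, 2))) = Add(Rational(-1, 47803), Mul(-1, -195, 16)) = Add(Rational(-1, 47803), 3120) = Rational(149145359, 47803)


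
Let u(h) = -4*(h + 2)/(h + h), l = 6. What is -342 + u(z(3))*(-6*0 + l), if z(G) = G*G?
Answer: -1070/3 ≈ -356.67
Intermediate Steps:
z(G) = G**2
u(h) = -2*(2 + h)/h (u(h) = -4*(2 + h)/(2*h) = -4*(2 + h)*1/(2*h) = -2*(2 + h)/h)
-342 + u(z(3))*(-6*0 + l) = -342 + (-2 - 4/(3**2))*(-6*0 + 6) = -342 + (-2 - 4/9)*(0 + 6) = -342 + (-2 - 4*1/9)*6 = -342 + (-2 - 4/9)*6 = -342 - 22/9*6 = -342 - 44/3 = -1070/3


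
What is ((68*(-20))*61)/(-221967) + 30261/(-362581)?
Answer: 23362776373/80481016827 ≈ 0.29029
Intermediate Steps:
((68*(-20))*61)/(-221967) + 30261/(-362581) = -1360*61*(-1/221967) + 30261*(-1/362581) = -82960*(-1/221967) - 30261/362581 = 82960/221967 - 30261/362581 = 23362776373/80481016827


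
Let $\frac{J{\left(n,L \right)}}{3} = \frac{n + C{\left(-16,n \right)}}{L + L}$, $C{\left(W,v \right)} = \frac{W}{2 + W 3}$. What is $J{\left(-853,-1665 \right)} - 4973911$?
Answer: $- \frac{42327976073}{8510} \approx -4.9739 \cdot 10^{6}$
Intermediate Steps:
$C{\left(W,v \right)} = \frac{W}{2 + 3 W}$
$J{\left(n,L \right)} = \frac{3 \left(\frac{8}{23} + n\right)}{2 L}$ ($J{\left(n,L \right)} = 3 \frac{n - \frac{16}{2 + 3 \left(-16\right)}}{L + L} = 3 \frac{n - \frac{16}{2 - 48}}{2 L} = 3 \left(n - \frac{16}{-46}\right) \frac{1}{2 L} = 3 \left(n - - \frac{8}{23}\right) \frac{1}{2 L} = 3 \left(n + \frac{8}{23}\right) \frac{1}{2 L} = 3 \left(\frac{8}{23} + n\right) \frac{1}{2 L} = 3 \frac{\frac{8}{23} + n}{2 L} = \frac{3 \left(\frac{8}{23} + n\right)}{2 L}$)
$J{\left(-853,-1665 \right)} - 4973911 = \frac{3 \left(8 + 23 \left(-853\right)\right)}{46 \left(-1665\right)} - 4973911 = \frac{3}{46} \left(- \frac{1}{1665}\right) \left(8 - 19619\right) - 4973911 = \frac{3}{46} \left(- \frac{1}{1665}\right) \left(-19611\right) - 4973911 = \frac{6537}{8510} - 4973911 = - \frac{42327976073}{8510}$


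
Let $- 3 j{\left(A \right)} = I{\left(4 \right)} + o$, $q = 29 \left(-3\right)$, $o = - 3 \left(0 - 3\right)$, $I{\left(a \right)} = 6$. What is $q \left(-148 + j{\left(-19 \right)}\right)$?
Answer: $13311$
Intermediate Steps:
$o = 9$ ($o = \left(-3\right) \left(-3\right) = 9$)
$q = -87$
$j{\left(A \right)} = -5$ ($j{\left(A \right)} = - \frac{6 + 9}{3} = \left(- \frac{1}{3}\right) 15 = -5$)
$q \left(-148 + j{\left(-19 \right)}\right) = - 87 \left(-148 - 5\right) = \left(-87\right) \left(-153\right) = 13311$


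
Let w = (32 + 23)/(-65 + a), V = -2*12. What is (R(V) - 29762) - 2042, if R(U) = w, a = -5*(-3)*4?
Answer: -31815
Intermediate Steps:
V = -24
a = 60 (a = 15*4 = 60)
w = -11 (w = (32 + 23)/(-65 + 60) = 55/(-5) = 55*(-⅕) = -11)
R(U) = -11
(R(V) - 29762) - 2042 = (-11 - 29762) - 2042 = -29773 - 2042 = -31815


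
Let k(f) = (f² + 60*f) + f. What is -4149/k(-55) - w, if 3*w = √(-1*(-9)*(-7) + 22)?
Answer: 1383/110 - I*√41/3 ≈ 12.573 - 2.1344*I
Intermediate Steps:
k(f) = f² + 61*f
w = I*√41/3 (w = √(-1*(-9)*(-7) + 22)/3 = √(9*(-7) + 22)/3 = √(-63 + 22)/3 = √(-41)/3 = (I*√41)/3 = I*√41/3 ≈ 2.1344*I)
-4149/k(-55) - w = -4149*(-1/(55*(61 - 55))) - I*√41/3 = -4149/((-55*6)) - I*√41/3 = -4149/(-330) - I*√41/3 = -4149*(-1/330) - I*√41/3 = 1383/110 - I*√41/3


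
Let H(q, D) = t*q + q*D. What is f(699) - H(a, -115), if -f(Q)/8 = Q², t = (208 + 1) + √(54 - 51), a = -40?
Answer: -3905048 + 40*√3 ≈ -3.9050e+6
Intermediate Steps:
t = 209 + √3 ≈ 210.73
H(q, D) = D*q + q*(209 + √3) (H(q, D) = (209 + √3)*q + q*D = q*(209 + √3) + D*q = D*q + q*(209 + √3))
f(Q) = -8*Q²
f(699) - H(a, -115) = -8*699² - (-40)*(209 - 115 + √3) = -8*488601 - (-40)*(94 + √3) = -3908808 - (-3760 - 40*√3) = -3908808 + (3760 + 40*√3) = -3905048 + 40*√3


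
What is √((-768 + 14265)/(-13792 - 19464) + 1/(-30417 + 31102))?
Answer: I*√52464245452010/11390180 ≈ 0.63592*I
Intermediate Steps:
√((-768 + 14265)/(-13792 - 19464) + 1/(-30417 + 31102)) = √(13497/(-33256) + 1/685) = √(13497*(-1/33256) + 1/685) = √(-13497/33256 + 1/685) = √(-9212189/22780360) = I*√52464245452010/11390180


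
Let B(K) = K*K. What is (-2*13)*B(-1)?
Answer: -26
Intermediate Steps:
B(K) = K²
(-2*13)*B(-1) = -2*13*(-1)² = -26*1 = -26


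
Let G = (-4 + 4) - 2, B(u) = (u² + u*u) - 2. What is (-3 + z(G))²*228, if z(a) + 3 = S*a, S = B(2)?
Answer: 73872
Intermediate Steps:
B(u) = -2 + 2*u² (B(u) = (u² + u²) - 2 = 2*u² - 2 = -2 + 2*u²)
S = 6 (S = -2 + 2*2² = -2 + 2*4 = -2 + 8 = 6)
G = -2 (G = 0 - 2 = -2)
z(a) = -3 + 6*a
(-3 + z(G))²*228 = (-3 + (-3 + 6*(-2)))²*228 = (-3 + (-3 - 12))²*228 = (-3 - 15)²*228 = (-18)²*228 = 324*228 = 73872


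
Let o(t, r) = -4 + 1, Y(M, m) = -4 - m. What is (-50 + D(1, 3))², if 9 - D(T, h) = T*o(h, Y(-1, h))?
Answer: 1444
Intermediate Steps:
o(t, r) = -3
D(T, h) = 9 + 3*T (D(T, h) = 9 - T*(-3) = 9 - (-3)*T = 9 + 3*T)
(-50 + D(1, 3))² = (-50 + (9 + 3*1))² = (-50 + (9 + 3))² = (-50 + 12)² = (-38)² = 1444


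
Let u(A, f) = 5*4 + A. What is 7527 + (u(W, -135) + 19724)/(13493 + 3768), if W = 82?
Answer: 129943373/17261 ≈ 7528.1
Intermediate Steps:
u(A, f) = 20 + A
7527 + (u(W, -135) + 19724)/(13493 + 3768) = 7527 + ((20 + 82) + 19724)/(13493 + 3768) = 7527 + (102 + 19724)/17261 = 7527 + 19826*(1/17261) = 7527 + 19826/17261 = 129943373/17261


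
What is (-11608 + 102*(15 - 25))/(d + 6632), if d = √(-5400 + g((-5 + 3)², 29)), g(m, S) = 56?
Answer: -2617153/1374649 + 3157*I*√334/2749298 ≈ -1.9039 + 0.020986*I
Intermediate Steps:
d = 4*I*√334 (d = √(-5400 + 56) = √(-5344) = 4*I*√334 ≈ 73.103*I)
(-11608 + 102*(15 - 25))/(d + 6632) = (-11608 + 102*(15 - 25))/(4*I*√334 + 6632) = (-11608 + 102*(-10))/(6632 + 4*I*√334) = (-11608 - 1020)/(6632 + 4*I*√334) = -12628/(6632 + 4*I*√334)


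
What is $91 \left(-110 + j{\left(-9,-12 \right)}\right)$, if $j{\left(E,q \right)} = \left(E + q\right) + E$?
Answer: $-12740$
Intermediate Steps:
$j{\left(E,q \right)} = q + 2 E$
$91 \left(-110 + j{\left(-9,-12 \right)}\right) = 91 \left(-110 + \left(-12 + 2 \left(-9\right)\right)\right) = 91 \left(-110 - 30\right) = 91 \left(-140\right) = -12740$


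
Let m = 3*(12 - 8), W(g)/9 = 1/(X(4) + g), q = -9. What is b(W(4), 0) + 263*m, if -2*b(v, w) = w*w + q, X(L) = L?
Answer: 6321/2 ≈ 3160.5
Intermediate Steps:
W(g) = 9/(4 + g)
m = 12 (m = 3*4 = 12)
b(v, w) = 9/2 - w²/2 (b(v, w) = -(w*w - 9)/2 = -(w² - 9)/2 = -(-9 + w²)/2 = 9/2 - w²/2)
b(W(4), 0) + 263*m = (9/2 - ½*0²) + 263*12 = (9/2 - ½*0) + 3156 = (9/2 + 0) + 3156 = 9/2 + 3156 = 6321/2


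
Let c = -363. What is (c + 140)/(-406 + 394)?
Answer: 223/12 ≈ 18.583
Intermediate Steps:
(c + 140)/(-406 + 394) = (-363 + 140)/(-406 + 394) = -223/(-12) = -223*(-1/12) = 223/12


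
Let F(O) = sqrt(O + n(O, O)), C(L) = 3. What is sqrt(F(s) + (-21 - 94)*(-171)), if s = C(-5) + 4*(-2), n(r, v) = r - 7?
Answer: sqrt(19665 + I*sqrt(17)) ≈ 140.23 + 0.015*I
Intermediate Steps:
n(r, v) = -7 + r
s = -5 (s = 3 + 4*(-2) = 3 - 8 = -5)
F(O) = sqrt(-7 + 2*O) (F(O) = sqrt(O + (-7 + O)) = sqrt(-7 + 2*O))
sqrt(F(s) + (-21 - 94)*(-171)) = sqrt(sqrt(-7 + 2*(-5)) + (-21 - 94)*(-171)) = sqrt(sqrt(-7 - 10) - 115*(-171)) = sqrt(sqrt(-17) + 19665) = sqrt(I*sqrt(17) + 19665) = sqrt(19665 + I*sqrt(17))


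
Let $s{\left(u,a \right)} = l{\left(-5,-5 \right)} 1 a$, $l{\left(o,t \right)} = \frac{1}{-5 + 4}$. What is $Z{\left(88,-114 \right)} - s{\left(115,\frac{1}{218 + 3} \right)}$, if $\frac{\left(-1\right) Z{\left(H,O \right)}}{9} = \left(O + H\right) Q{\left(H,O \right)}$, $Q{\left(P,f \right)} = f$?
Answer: $- \frac{5895395}{221} \approx -26676.0$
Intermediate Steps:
$l{\left(o,t \right)} = -1$ ($l{\left(o,t \right)} = \frac{1}{-1} = -1$)
$Z{\left(H,O \right)} = - 9 O \left(H + O\right)$ ($Z{\left(H,O \right)} = - 9 \left(O + H\right) O = - 9 \left(H + O\right) O = - 9 O \left(H + O\right)$)
$s{\left(u,a \right)} = - a$ ($s{\left(u,a \right)} = \left(-1\right) 1 a = - a$)
$Z{\left(88,-114 \right)} - s{\left(115,\frac{1}{218 + 3} \right)} = \left(-9\right) \left(-114\right) \left(88 - 114\right) - - \frac{1}{218 + 3} = \left(-9\right) \left(-114\right) \left(-26\right) - - \frac{1}{221} = -26676 - \left(-1\right) \frac{1}{221} = -26676 - - \frac{1}{221} = -26676 + \frac{1}{221} = - \frac{5895395}{221}$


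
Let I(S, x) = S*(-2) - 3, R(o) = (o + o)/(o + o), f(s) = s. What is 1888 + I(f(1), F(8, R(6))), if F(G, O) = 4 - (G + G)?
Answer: 1883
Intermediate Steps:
R(o) = 1 (R(o) = (2*o)/((2*o)) = (2*o)*(1/(2*o)) = 1)
F(G, O) = 4 - 2*G
I(S, x) = -3 - 2*S (I(S, x) = -2*S - 3 = -3 - 2*S)
1888 + I(f(1), F(8, R(6))) = 1888 + (-3 - 2*1) = 1888 + (-3 - 2) = 1888 - 5 = 1883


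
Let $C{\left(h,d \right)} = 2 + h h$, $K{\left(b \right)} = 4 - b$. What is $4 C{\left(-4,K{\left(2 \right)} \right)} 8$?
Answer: $576$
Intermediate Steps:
$C{\left(h,d \right)} = 2 + h^{2}$
$4 C{\left(-4,K{\left(2 \right)} \right)} 8 = 4 \left(2 + \left(-4\right)^{2}\right) 8 = 4 \left(2 + 16\right) 8 = 4 \cdot 18 \cdot 8 = 72 \cdot 8 = 576$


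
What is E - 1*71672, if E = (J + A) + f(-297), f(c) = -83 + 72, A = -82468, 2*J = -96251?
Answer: -404553/2 ≈ -2.0228e+5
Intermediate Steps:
J = -96251/2 (J = (½)*(-96251) = -96251/2 ≈ -48126.)
f(c) = -11
E = -261209/2 (E = (-96251/2 - 82468) - 11 = -261187/2 - 11 = -261209/2 ≈ -1.3060e+5)
E - 1*71672 = -261209/2 - 1*71672 = -261209/2 - 71672 = -404553/2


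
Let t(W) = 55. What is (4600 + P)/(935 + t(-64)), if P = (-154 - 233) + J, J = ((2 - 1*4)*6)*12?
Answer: 4069/990 ≈ 4.1101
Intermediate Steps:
J = -144 (J = ((2 - 4)*6)*12 = -2*6*12 = -12*12 = -144)
P = -531 (P = (-154 - 233) - 144 = -387 - 144 = -531)
(4600 + P)/(935 + t(-64)) = (4600 - 531)/(935 + 55) = 4069/990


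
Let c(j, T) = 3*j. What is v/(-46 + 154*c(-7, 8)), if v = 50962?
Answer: -25481/1640 ≈ -15.537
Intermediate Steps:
v/(-46 + 154*c(-7, 8)) = 50962/(-46 + 154*(3*(-7))) = 50962/(-46 + 154*(-21)) = 50962/(-46 - 3234) = 50962/(-3280) = 50962*(-1/3280) = -25481/1640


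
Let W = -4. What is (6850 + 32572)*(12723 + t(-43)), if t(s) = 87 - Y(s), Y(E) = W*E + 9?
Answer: 497860438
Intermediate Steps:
Y(E) = 9 - 4*E (Y(E) = -4*E + 9 = 9 - 4*E)
t(s) = 78 + 4*s (t(s) = 87 - (9 - 4*s) = 87 + (-9 + 4*s) = 78 + 4*s)
(6850 + 32572)*(12723 + t(-43)) = (6850 + 32572)*(12723 + (78 + 4*(-43))) = 39422*(12723 + (78 - 172)) = 39422*(12723 - 94) = 39422*12629 = 497860438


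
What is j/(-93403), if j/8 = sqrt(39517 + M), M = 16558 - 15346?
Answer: -104*sqrt(241)/93403 ≈ -0.017285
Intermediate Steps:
M = 1212
j = 104*sqrt(241) (j = 8*sqrt(39517 + 1212) = 8*sqrt(40729) = 8*(13*sqrt(241)) = 104*sqrt(241) ≈ 1614.5)
j/(-93403) = (104*sqrt(241))/(-93403) = (104*sqrt(241))*(-1/93403) = -104*sqrt(241)/93403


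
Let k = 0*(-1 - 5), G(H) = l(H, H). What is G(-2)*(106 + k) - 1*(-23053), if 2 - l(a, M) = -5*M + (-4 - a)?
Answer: 22417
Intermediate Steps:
l(a, M) = 6 + a + 5*M (l(a, M) = 2 - (-5*M + (-4 - a)) = 2 - (-4 - a - 5*M) = 2 + (4 + a + 5*M) = 6 + a + 5*M)
G(H) = 6 + 6*H (G(H) = 6 + H + 5*H = 6 + 6*H)
k = 0 (k = 0*(-6) = 0)
G(-2)*(106 + k) - 1*(-23053) = (6 + 6*(-2))*(106 + 0) - 1*(-23053) = (6 - 12)*106 + 23053 = -6*106 + 23053 = -636 + 23053 = 22417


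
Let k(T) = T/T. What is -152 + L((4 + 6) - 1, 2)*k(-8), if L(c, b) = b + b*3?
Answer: -144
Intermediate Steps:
k(T) = 1
L(c, b) = 4*b (L(c, b) = b + 3*b = 4*b)
-152 + L((4 + 6) - 1, 2)*k(-8) = -152 + (4*2)*1 = -152 + 8*1 = -152 + 8 = -144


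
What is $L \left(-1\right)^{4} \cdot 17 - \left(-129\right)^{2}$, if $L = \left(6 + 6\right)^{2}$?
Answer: $-14193$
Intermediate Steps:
$L = 144$ ($L = 12^{2} = 144$)
$L \left(-1\right)^{4} \cdot 17 - \left(-129\right)^{2} = 144 \left(-1\right)^{4} \cdot 17 - \left(-129\right)^{2} = 144 \cdot 1 \cdot 17 - 16641 = 144 \cdot 17 - 16641 = 2448 - 16641 = -14193$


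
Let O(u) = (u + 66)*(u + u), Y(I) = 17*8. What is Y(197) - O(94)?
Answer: -29944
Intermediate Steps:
Y(I) = 136
O(u) = 2*u*(66 + u) (O(u) = (66 + u)*(2*u) = 2*u*(66 + u))
Y(197) - O(94) = 136 - 2*94*(66 + 94) = 136 - 2*94*160 = 136 - 1*30080 = 136 - 30080 = -29944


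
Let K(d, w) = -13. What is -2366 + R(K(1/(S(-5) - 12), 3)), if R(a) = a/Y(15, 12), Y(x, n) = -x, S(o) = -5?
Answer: -35477/15 ≈ -2365.1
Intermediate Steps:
R(a) = -a/15 (R(a) = a/((-1*15)) = a/(-15) = a*(-1/15) = -a/15)
-2366 + R(K(1/(S(-5) - 12), 3)) = -2366 - 1/15*(-13) = -2366 + 13/15 = -35477/15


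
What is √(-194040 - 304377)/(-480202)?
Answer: -I*√498417/480202 ≈ -0.0014702*I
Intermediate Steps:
√(-194040 - 304377)/(-480202) = √(-498417)*(-1/480202) = (I*√498417)*(-1/480202) = -I*√498417/480202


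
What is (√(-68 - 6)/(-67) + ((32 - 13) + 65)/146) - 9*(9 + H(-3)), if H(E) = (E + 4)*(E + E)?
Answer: -1929/73 - I*√74/67 ≈ -26.425 - 0.12839*I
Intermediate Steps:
H(E) = 2*E*(4 + E) (H(E) = (4 + E)*(2*E) = 2*E*(4 + E))
(√(-68 - 6)/(-67) + ((32 - 13) + 65)/146) - 9*(9 + H(-3)) = (√(-68 - 6)/(-67) + ((32 - 13) + 65)/146) - 9*(9 + 2*(-3)*(4 - 3)) = (√(-74)*(-1/67) + (19 + 65)*(1/146)) - 9*(9 + 2*(-3)*1) = ((I*√74)*(-1/67) + 84*(1/146)) - 9*(9 - 6) = (-I*√74/67 + 42/73) - 9*3 = (42/73 - I*√74/67) - 1*27 = (42/73 - I*√74/67) - 27 = -1929/73 - I*√74/67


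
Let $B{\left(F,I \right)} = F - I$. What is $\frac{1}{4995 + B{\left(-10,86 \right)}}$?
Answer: $\frac{1}{4899} \approx 0.00020412$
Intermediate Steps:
$\frac{1}{4995 + B{\left(-10,86 \right)}} = \frac{1}{4995 - 96} = \frac{1}{4899}$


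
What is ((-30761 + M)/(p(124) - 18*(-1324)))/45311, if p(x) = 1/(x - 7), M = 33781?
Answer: 70668/25268540059 ≈ 2.7967e-6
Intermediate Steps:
p(x) = 1/(-7 + x)
((-30761 + M)/(p(124) - 18*(-1324)))/45311 = ((-30761 + 33781)/(1/(-7 + 124) - 18*(-1324)))/45311 = (3020/(1/117 + 23832))*(1/45311) = (3020/(2788345/117))*(1/45311) = (3020*(117/2788345))*(1/45311) = (70668/557669)*(1/45311) = 70668/25268540059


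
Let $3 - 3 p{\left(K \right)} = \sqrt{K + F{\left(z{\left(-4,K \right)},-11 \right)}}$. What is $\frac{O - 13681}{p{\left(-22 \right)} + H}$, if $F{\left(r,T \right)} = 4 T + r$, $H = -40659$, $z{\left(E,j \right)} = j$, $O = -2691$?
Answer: $\frac{1497718746}{3719414191} - \frac{24558 i \sqrt{22}}{3719414191} \approx 0.40268 - 3.0969 \cdot 10^{-5} i$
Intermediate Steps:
$F{\left(r,T \right)} = r + 4 T$
$p{\left(K \right)} = 1 - \frac{\sqrt{-44 + 2 K}}{3}$ ($p{\left(K \right)} = 1 - \frac{\sqrt{K + \left(K + 4 \left(-11\right)\right)}}{3} = 1 - \frac{\sqrt{K + \left(K - 44\right)}}{3} = 1 - \frac{\sqrt{K + \left(-44 + K\right)}}{3} = 1 - \frac{\sqrt{-44 + 2 K}}{3}$)
$\frac{O - 13681}{p{\left(-22 \right)} + H} = \frac{-2691 - 13681}{\left(1 - \frac{\sqrt{-44 + 2 \left(-22\right)}}{3}\right) - 40659} = - \frac{16372}{\left(1 - \frac{\sqrt{-44 - 44}}{3}\right) - 40659} = - \frac{16372}{\left(1 - \frac{\sqrt{-88}}{3}\right) - 40659} = - \frac{16372}{\left(1 - \frac{2 i \sqrt{22}}{3}\right) - 40659} = - \frac{16372}{-40658 - \frac{2 i \sqrt{22}}{3}}$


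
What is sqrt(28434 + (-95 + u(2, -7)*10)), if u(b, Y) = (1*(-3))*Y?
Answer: sqrt(28549) ≈ 168.96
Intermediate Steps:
u(b, Y) = -3*Y
sqrt(28434 + (-95 + u(2, -7)*10)) = sqrt(28434 + (-95 - 3*(-7)*10)) = sqrt(28434 + (-95 + 21*10)) = sqrt(28434 + (-95 + 210)) = sqrt(28434 + 115) = sqrt(28549)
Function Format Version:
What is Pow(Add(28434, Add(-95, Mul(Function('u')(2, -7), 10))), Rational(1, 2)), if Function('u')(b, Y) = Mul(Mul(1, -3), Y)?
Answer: Pow(28549, Rational(1, 2)) ≈ 168.96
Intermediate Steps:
Function('u')(b, Y) = Mul(-3, Y)
Pow(Add(28434, Add(-95, Mul(Function('u')(2, -7), 10))), Rational(1, 2)) = Pow(Add(28434, Add(-95, Mul(Mul(-3, -7), 10))), Rational(1, 2)) = Pow(Add(28434, Add(-95, Mul(21, 10))), Rational(1, 2)) = Pow(Add(28434, Add(-95, 210)), Rational(1, 2)) = Pow(Add(28434, 115), Rational(1, 2)) = Pow(28549, Rational(1, 2))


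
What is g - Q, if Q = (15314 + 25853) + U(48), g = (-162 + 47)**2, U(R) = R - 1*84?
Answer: -27906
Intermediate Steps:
U(R) = -84 + R (U(R) = R - 84 = -84 + R)
g = 13225 (g = (-115)**2 = 13225)
Q = 41131 (Q = (15314 + 25853) + (-84 + 48) = 41167 - 36 = 41131)
g - Q = 13225 - 1*41131 = 13225 - 41131 = -27906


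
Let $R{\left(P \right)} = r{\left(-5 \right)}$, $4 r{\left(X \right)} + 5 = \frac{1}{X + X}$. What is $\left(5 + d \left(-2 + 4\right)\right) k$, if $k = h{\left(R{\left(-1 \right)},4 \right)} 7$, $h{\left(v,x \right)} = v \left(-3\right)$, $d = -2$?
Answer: $\frac{1071}{40} \approx 26.775$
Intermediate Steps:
$r{\left(X \right)} = - \frac{5}{4} + \frac{1}{8 X}$ ($r{\left(X \right)} = - \frac{5}{4} + \frac{1}{4 \left(X + X\right)} = - \frac{5}{4} + \frac{1}{4 \cdot 2 X} = - \frac{5}{4} + \frac{\frac{1}{2} \frac{1}{X}}{4} = - \frac{5}{4} + \frac{1}{8 X}$)
$R{\left(P \right)} = - \frac{51}{40}$ ($R{\left(P \right)} = \frac{1 - -50}{8 \left(-5\right)} = \frac{1}{8} \left(- \frac{1}{5}\right) \left(1 + 50\right) = \frac{1}{8} \left(- \frac{1}{5}\right) 51 = - \frac{51}{40}$)
$h{\left(v,x \right)} = - 3 v$
$k = \frac{1071}{40}$ ($k = \left(-3\right) \left(- \frac{51}{40}\right) 7 = \frac{153}{40} \cdot 7 = \frac{1071}{40} \approx 26.775$)
$\left(5 + d \left(-2 + 4\right)\right) k = \left(5 - 2 \left(-2 + 4\right)\right) \frac{1071}{40} = \left(5 - 4\right) \frac{1071}{40} = 1 \cdot \frac{1071}{40} = \frac{1071}{40}$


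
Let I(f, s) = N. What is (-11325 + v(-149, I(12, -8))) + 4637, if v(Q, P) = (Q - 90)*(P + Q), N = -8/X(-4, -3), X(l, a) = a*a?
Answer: 262219/9 ≈ 29135.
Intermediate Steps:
X(l, a) = a²
N = -8/9 (N = -8/((-3)²) = -8/9 ≈ -0.88889)
I(f, s) = -8/9
v(Q, P) = (-90 + Q)*(P + Q)
(-11325 + v(-149, I(12, -8))) + 4637 = (-11325 + ((-149)² - 90*(-8/9) - 90*(-149) - 8/9*(-149))) + 4637 = (-11325 + (22201 + 80 + 13410 + 1192/9)) + 4637 = (-11325 + 322411/9) + 4637 = 220486/9 + 4637 = 262219/9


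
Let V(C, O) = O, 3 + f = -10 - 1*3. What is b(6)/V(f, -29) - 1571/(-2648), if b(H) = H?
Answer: 29671/76792 ≈ 0.38638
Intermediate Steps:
f = -16 (f = -3 + (-10 - 1*3) = -3 + (-10 - 3) = -3 - 13 = -16)
b(6)/V(f, -29) - 1571/(-2648) = 6/(-29) - 1571/(-2648) = 6*(-1/29) - 1571*(-1/2648) = -6/29 + 1571/2648 = 29671/76792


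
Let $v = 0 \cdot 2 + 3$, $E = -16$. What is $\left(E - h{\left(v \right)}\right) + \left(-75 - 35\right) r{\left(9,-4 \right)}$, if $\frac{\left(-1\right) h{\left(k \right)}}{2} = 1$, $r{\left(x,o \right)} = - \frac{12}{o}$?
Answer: $-344$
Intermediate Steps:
$v = 3$ ($v = 0 + 3 = 3$)
$h{\left(k \right)} = -2$ ($h{\left(k \right)} = \left(-2\right) 1 = -2$)
$\left(E - h{\left(v \right)}\right) + \left(-75 - 35\right) r{\left(9,-4 \right)} = \left(-16 - -2\right) + \left(-75 - 35\right) \left(- \frac{12}{-4}\right) = \left(-16 + 2\right) + \left(-75 - 35\right) \left(\left(-12\right) \left(- \frac{1}{4}\right)\right) = -14 - 330 = -344$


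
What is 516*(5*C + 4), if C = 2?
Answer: 7224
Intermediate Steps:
516*(5*C + 4) = 516*(5*2 + 4) = 516*(10 + 4) = 516*14 = 7224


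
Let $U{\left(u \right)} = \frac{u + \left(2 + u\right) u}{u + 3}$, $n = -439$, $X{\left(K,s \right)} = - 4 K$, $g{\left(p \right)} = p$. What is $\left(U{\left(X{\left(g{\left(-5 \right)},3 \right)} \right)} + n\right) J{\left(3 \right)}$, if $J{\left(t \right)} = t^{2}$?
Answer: $-3771$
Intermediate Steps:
$U{\left(u \right)} = \frac{u + u \left(2 + u\right)}{3 + u}$
$\left(U{\left(X{\left(g{\left(-5 \right)},3 \right)} \right)} + n\right) J{\left(3 \right)} = \left(\left(-4\right) \left(-5\right) - 439\right) 3^{2} = \left(20 - 439\right) 9 = \left(-419\right) 9 = -3771$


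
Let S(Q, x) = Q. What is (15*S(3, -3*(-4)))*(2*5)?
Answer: 450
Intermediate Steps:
(15*S(3, -3*(-4)))*(2*5) = (15*3)*(2*5) = 45*10 = 450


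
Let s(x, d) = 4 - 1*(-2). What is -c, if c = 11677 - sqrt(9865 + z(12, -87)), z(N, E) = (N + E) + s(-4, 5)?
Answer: -11677 + 2*sqrt(2449) ≈ -11578.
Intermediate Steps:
s(x, d) = 6 (s(x, d) = 4 + 2 = 6)
z(N, E) = 6 + E + N (z(N, E) = (N + E) + 6 = (E + N) + 6 = 6 + E + N)
c = 11677 - 2*sqrt(2449) (c = 11677 - sqrt(9865 + (6 - 87 + 12)) = 11677 - sqrt(9865 - 69) = 11677 - sqrt(9796) = 11677 - 2*sqrt(2449) ≈ 11578.)
-c = -(11677 - 2*sqrt(2449)) = -11677 + 2*sqrt(2449)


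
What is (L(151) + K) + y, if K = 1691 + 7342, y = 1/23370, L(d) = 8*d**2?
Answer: 4473976171/23370 ≈ 1.9144e+5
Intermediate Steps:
y = 1/23370 ≈ 4.2790e-5
K = 9033
(L(151) + K) + y = (8*151**2 + 9033) + 1/23370 = (8*22801 + 9033) + 1/23370 = (182408 + 9033) + 1/23370 = 191441 + 1/23370 = 4473976171/23370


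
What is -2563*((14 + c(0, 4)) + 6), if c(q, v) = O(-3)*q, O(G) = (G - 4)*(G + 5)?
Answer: -51260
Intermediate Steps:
O(G) = (-4 + G)*(5 + G)
c(q, v) = -14*q (c(q, v) = (-20 - 3 + (-3)²)*q = (-20 - 3 + 9)*q = -14*q)
-2563*((14 + c(0, 4)) + 6) = -2563*((14 - 14*0) + 6) = -2563*((14 + 0) + 6) = -2563*(14 + 6) = -2563*20 = -51260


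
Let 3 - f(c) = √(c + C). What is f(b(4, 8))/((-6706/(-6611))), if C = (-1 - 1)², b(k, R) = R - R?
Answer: 6611/6706 ≈ 0.98583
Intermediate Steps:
b(k, R) = 0
C = 4 (C = (-2)² = 4)
f(c) = 3 - √(4 + c) (f(c) = 3 - √(c + 4) = 3 - √(4 + c))
f(b(4, 8))/((-6706/(-6611))) = (3 - √(4 + 0))/((-6706/(-6611))) = (3 - √4)/((-6706*(-1/6611))) = (3 - 1*2)/(6706/6611) = (3 - 2)*(6611/6706) = 1*(6611/6706) = 6611/6706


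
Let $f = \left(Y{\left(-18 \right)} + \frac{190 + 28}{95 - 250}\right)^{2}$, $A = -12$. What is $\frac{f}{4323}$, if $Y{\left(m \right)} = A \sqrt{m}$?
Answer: $- \frac{62225276}{103860075} + \frac{5232 i \sqrt{2}}{223355} \approx -0.59913 + 0.033127 i$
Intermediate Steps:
$Y{\left(m \right)} = - 12 \sqrt{m}$
$f = \left(- \frac{218}{155} - 36 i \sqrt{2}\right)^{2}$ ($f = \left(- 12 \sqrt{-18} + \frac{190 + 28}{95 - 250}\right)^{2} = \left(- 12 \cdot 3 i \sqrt{2} + \frac{218}{-155}\right)^{2} = \left(- 36 i \sqrt{2} + 218 \left(- \frac{1}{155}\right)\right)^{2} = \left(- 36 i \sqrt{2} - \frac{218}{155}\right)^{2} = \left(- \frac{218}{155} - 36 i \sqrt{2}\right)^{2} \approx -2590.0 + 143.21 i$)
$\frac{f}{4323} = \frac{- \frac{62225276}{24025} + \frac{15696 i \sqrt{2}}{155}}{4323} = \left(- \frac{62225276}{24025} + \frac{15696 i \sqrt{2}}{155}\right) \frac{1}{4323} = - \frac{62225276}{103860075} + \frac{5232 i \sqrt{2}}{223355}$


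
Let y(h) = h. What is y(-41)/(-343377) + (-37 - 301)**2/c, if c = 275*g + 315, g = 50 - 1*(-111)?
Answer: 1508868853/588891555 ≈ 2.5622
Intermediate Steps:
g = 161 (g = 50 + 111 = 161)
c = 44590 (c = 275*161 + 315 = 44275 + 315 = 44590)
y(-41)/(-343377) + (-37 - 301)**2/c = -41/(-343377) + (-37 - 301)**2/44590 = -41*(-1/343377) + (-338)**2*(1/44590) = 41/343377 + 114244*(1/44590) = 41/343377 + 4394/1715 = 1508868853/588891555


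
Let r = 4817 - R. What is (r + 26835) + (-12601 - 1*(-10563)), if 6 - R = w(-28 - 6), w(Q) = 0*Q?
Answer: 29608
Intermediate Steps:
w(Q) = 0
R = 6 (R = 6 - 1*0 = 6 + 0 = 6)
r = 4811 (r = 4817 - 1*6 = 4817 - 6 = 4811)
(r + 26835) + (-12601 - 1*(-10563)) = (4811 + 26835) + (-12601 - 1*(-10563)) = 31646 + (-12601 + 10563) = 31646 - 2038 = 29608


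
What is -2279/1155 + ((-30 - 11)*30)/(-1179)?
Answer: -140699/151305 ≈ -0.92990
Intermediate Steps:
-2279/1155 + ((-30 - 11)*30)/(-1179) = -2279*1/1155 - 41*30*(-1/1179) = -2279/1155 - 1230*(-1/1179) = -2279/1155 + 410/393 = -140699/151305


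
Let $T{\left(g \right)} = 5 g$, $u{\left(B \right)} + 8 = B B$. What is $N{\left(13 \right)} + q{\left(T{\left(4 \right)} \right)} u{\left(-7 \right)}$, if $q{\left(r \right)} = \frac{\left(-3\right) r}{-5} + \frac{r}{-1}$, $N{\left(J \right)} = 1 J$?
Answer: $-315$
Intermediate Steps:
$u{\left(B \right)} = -8 + B^{2}$ ($u{\left(B \right)} = -8 + B B = -8 + B^{2}$)
$N{\left(J \right)} = J$
$q{\left(r \right)} = - \frac{2 r}{5}$ ($q{\left(r \right)} = - 3 r \left(- \frac{1}{5}\right) + r \left(-1\right) = \frac{3 r}{5} - r = - \frac{2 r}{5}$)
$N{\left(13 \right)} + q{\left(T{\left(4 \right)} \right)} u{\left(-7 \right)} = 13 + - \frac{2 \cdot 5 \cdot 4}{5} \left(-8 + \left(-7\right)^{2}\right) = 13 + \left(- \frac{2}{5}\right) 20 \left(-8 + 49\right) = 13 - 328 = -315$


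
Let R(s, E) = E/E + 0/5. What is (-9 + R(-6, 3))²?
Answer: 64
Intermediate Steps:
R(s, E) = 1 (R(s, E) = 1 + 0*(⅕) = 1 + 0 = 1)
(-9 + R(-6, 3))² = (-9 + 1)² = (-8)² = 64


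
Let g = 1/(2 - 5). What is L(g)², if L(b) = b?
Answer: ⅑ ≈ 0.11111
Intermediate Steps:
g = -⅓ (g = 1/(-3) = -⅓ ≈ -0.33333)
L(g)² = (-⅓)² = ⅑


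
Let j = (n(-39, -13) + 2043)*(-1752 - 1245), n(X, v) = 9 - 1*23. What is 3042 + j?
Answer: -6077871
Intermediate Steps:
n(X, v) = -14 (n(X, v) = 9 - 23 = -14)
j = -6080913 (j = (-14 + 2043)*(-1752 - 1245) = 2029*(-2997) = -6080913)
3042 + j = 3042 - 6080913 = -6077871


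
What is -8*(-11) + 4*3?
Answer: 100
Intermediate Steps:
-8*(-11) + 4*3 = 88 + 12 = 100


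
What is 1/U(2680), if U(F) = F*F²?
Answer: 1/19248832000 ≈ 5.1951e-11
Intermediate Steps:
U(F) = F³
1/U(2680) = 1/(2680³) = 1/19248832000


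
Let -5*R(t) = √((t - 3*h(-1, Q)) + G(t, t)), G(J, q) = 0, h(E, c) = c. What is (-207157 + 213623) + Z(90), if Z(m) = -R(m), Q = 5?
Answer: 6466 + √3 ≈ 6467.7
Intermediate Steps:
R(t) = -√(-15 + t)/5 (R(t) = -√((t - 3*5) + 0)/5 = -√((t - 15) + 0)/5 = -√((-15 + t) + 0)/5 = -√(-15 + t)/5)
Z(m) = √(-15 + m)/5 (Z(m) = -(-1)*√(-15 + m)/5 = √(-15 + m)/5)
(-207157 + 213623) + Z(90) = (-207157 + 213623) + √(-15 + 90)/5 = 6466 + √75/5 = 6466 + (5*√3)/5 = 6466 + √3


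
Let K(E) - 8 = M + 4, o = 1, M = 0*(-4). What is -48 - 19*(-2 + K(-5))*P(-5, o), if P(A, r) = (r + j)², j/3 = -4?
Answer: -23038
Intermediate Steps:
j = -12 (j = 3*(-4) = -12)
M = 0
P(A, r) = (-12 + r)² (P(A, r) = (r - 12)² = (-12 + r)²)
K(E) = 12 (K(E) = 8 + (0 + 4) = 8 + 4 = 12)
-48 - 19*(-2 + K(-5))*P(-5, o) = -48 - 19*(-2 + 12)*(-12 + 1)² = -48 - 190*(-11)² = -48 - 190*121 = -48 - 19*1210 = -48 - 22990 = -23038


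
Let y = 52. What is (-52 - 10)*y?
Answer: -3224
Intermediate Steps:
(-52 - 10)*y = (-52 - 10)*52 = -62*52 = -3224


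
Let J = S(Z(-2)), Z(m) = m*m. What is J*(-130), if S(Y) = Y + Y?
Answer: -1040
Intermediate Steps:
Z(m) = m²
S(Y) = 2*Y
J = 8 (J = 2*(-2)² = 2*4 = 8)
J*(-130) = 8*(-130) = -1040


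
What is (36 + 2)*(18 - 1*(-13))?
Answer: 1178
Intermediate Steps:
(36 + 2)*(18 - 1*(-13)) = 38*(18 + 13) = 38*31 = 1178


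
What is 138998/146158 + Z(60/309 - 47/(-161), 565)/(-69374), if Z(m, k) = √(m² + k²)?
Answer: 69499/73079 - √87785627645746/1150429042 ≈ 0.94287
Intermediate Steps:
Z(m, k) = √(k² + m²)
138998/146158 + Z(60/309 - 47/(-161), 565)/(-69374) = 138998/146158 + √(565² + (60/309 - 47/(-161))²)/(-69374) = 138998*(1/146158) + √(319225 + (60*(1/309) - 47*(-1/161))²)*(-1/69374) = 69499/73079 + √(319225 + (20/103 + 47/161)²)*(-1/69374) = 69499/73079 + √(319225 + (8061/16583)²)*(-1/69374) = 69499/73079 + √(319225 + 64979721/274995889)*(-1/69374) = 69499/73079 + √(87785627645746/274995889)*(-1/69374) = 69499/73079 + (√87785627645746/16583)*(-1/69374) = 69499/73079 - √87785627645746/1150429042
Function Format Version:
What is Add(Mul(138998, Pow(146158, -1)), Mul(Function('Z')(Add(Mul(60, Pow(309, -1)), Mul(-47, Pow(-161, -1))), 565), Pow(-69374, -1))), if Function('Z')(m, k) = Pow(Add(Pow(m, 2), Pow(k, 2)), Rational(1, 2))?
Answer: Add(Rational(69499, 73079), Mul(Rational(-1, 1150429042), Pow(87785627645746, Rational(1, 2)))) ≈ 0.94287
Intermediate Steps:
Function('Z')(m, k) = Pow(Add(Pow(k, 2), Pow(m, 2)), Rational(1, 2))
Add(Mul(138998, Pow(146158, -1)), Mul(Function('Z')(Add(Mul(60, Pow(309, -1)), Mul(-47, Pow(-161, -1))), 565), Pow(-69374, -1))) = Add(Mul(138998, Pow(146158, -1)), Mul(Pow(Add(Pow(565, 2), Pow(Add(Mul(60, Pow(309, -1)), Mul(-47, Pow(-161, -1))), 2)), Rational(1, 2)), Pow(-69374, -1))) = Add(Mul(138998, Rational(1, 146158)), Mul(Pow(Add(319225, Pow(Add(Mul(60, Rational(1, 309)), Mul(-47, Rational(-1, 161))), 2)), Rational(1, 2)), Rational(-1, 69374))) = Add(Rational(69499, 73079), Mul(Pow(Add(319225, Pow(Add(Rational(20, 103), Rational(47, 161)), 2)), Rational(1, 2)), Rational(-1, 69374))) = Add(Rational(69499, 73079), Mul(Pow(Add(319225, Pow(Rational(8061, 16583), 2)), Rational(1, 2)), Rational(-1, 69374))) = Add(Rational(69499, 73079), Mul(Pow(Add(319225, Rational(64979721, 274995889)), Rational(1, 2)), Rational(-1, 69374))) = Add(Rational(69499, 73079), Mul(Pow(Rational(87785627645746, 274995889), Rational(1, 2)), Rational(-1, 69374))) = Add(Rational(69499, 73079), Mul(Mul(Rational(1, 16583), Pow(87785627645746, Rational(1, 2))), Rational(-1, 69374))) = Add(Rational(69499, 73079), Mul(Rational(-1, 1150429042), Pow(87785627645746, Rational(1, 2))))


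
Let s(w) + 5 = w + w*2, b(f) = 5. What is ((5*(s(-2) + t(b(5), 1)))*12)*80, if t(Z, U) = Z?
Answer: -28800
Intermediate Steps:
s(w) = -5 + 3*w (s(w) = -5 + (w + w*2) = -5 + (w + 2*w) = -5 + 3*w)
((5*(s(-2) + t(b(5), 1)))*12)*80 = ((5*((-5 + 3*(-2)) + 5))*12)*80 = ((5*((-5 - 6) + 5))*12)*80 = ((5*(-11 + 5))*12)*80 = ((5*(-6))*12)*80 = -30*12*80 = -360*80 = -28800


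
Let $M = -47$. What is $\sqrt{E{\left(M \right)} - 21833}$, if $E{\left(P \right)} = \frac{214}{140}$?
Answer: $\frac{i \sqrt{106974210}}{70} \approx 147.75 i$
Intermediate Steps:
$E{\left(P \right)} = \frac{107}{70}$ ($E{\left(P \right)} = 214 \cdot \frac{1}{140} = \frac{107}{70}$)
$\sqrt{E{\left(M \right)} - 21833} = \sqrt{\frac{107}{70} - 21833} = \sqrt{- \frac{1528203}{70}} = \frac{i \sqrt{106974210}}{70}$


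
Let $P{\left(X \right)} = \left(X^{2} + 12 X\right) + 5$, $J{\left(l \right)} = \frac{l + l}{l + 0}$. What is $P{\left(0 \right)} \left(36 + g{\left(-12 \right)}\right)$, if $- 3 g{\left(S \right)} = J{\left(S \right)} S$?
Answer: $220$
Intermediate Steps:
$J{\left(l \right)} = 2$ ($J{\left(l \right)} = \frac{2 l}{l} = 2$)
$P{\left(X \right)} = 5 + X^{2} + 12 X$
$g{\left(S \right)} = - \frac{2 S}{3}$
$P{\left(0 \right)} \left(36 + g{\left(-12 \right)}\right) = \left(5 + 0^{2} + 12 \cdot 0\right) \left(36 - -8\right) = \left(5 + 0 + 0\right) \left(36 + 8\right) = 5 \cdot 44 = 220$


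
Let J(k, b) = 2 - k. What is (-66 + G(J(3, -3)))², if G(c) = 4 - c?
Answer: 3721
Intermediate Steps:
(-66 + G(J(3, -3)))² = (-66 + (4 - (2 - 1*3)))² = (-66 + (4 - (2 - 3)))² = (-66 + (4 - 1*(-1)))² = (-66 + (4 + 1))² = (-66 + 5)² = (-61)² = 3721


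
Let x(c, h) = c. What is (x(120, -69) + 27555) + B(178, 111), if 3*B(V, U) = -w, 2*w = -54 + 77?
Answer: 166027/6 ≈ 27671.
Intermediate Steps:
w = 23/2 (w = (-54 + 77)/2 = (½)*23 = 23/2 ≈ 11.500)
B(V, U) = -23/6 (B(V, U) = (-1*23/2)/3 = (⅓)*(-23/2) = -23/6)
(x(120, -69) + 27555) + B(178, 111) = (120 + 27555) - 23/6 = 27675 - 23/6 = 166027/6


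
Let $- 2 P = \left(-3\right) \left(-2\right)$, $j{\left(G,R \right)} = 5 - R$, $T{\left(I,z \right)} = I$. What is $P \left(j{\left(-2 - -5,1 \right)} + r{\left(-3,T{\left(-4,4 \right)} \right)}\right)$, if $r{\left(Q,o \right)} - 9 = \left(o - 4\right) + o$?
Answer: $-3$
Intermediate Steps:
$P = -3$ ($P = - \frac{\left(-3\right) \left(-2\right)}{2} = \left(- \frac{1}{2}\right) 6 = -3$)
$r{\left(Q,o \right)} = 5 + 2 o$ ($r{\left(Q,o \right)} = 9 + \left(\left(o - 4\right) + o\right) = 9 + \left(\left(-4 + o\right) + o\right) = 9 + \left(-4 + 2 o\right) = 5 + 2 o$)
$P \left(j{\left(-2 - -5,1 \right)} + r{\left(-3,T{\left(-4,4 \right)} \right)}\right) = - 3 \left(\left(5 - 1\right) + \left(5 + 2 \left(-4\right)\right)\right) = - 3 \left(\left(5 - 1\right) + \left(5 - 8\right)\right) = - 3 \left(4 - 3\right) = \left(-3\right) 1 = -3$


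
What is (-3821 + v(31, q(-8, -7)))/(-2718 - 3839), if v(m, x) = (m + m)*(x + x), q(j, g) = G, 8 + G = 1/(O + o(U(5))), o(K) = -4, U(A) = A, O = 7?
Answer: 14315/19671 ≈ 0.72772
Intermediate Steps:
G = -23/3 (G = -8 + 1/(7 - 4) = -8 + 1/3 = -23/3 ≈ -7.6667)
q(j, g) = -23/3
v(m, x) = 4*m*x (v(m, x) = (2*m)*(2*x) = 4*m*x)
(-3821 + v(31, q(-8, -7)))/(-2718 - 3839) = (-3821 + 4*31*(-23/3))/(-2718 - 3839) = (-3821 - 2852/3)/(-6557) = -14315/3*(-1/6557) = 14315/19671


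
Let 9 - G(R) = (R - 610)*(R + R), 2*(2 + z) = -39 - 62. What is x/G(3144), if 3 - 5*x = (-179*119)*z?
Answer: 745533/53112610 ≈ 0.014037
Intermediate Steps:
z = -105/2 (z = -2 + (-39 - 62)/2 = -2 + (1/2)*(-101) = -2 - 101/2 = -105/2 ≈ -52.500)
G(R) = 9 - 2*R*(-610 + R) (G(R) = 9 - (R - 610)*(R + R) = 9 - (-610 + R)*2*R = 9 - 2*R*(-610 + R))
x = -2236599/10 (x = 3/5 - (-179*119)*(-105)/(5*2) = 3/5 - (-21301)*(-105)/(5*2) = 3/5 - 1/5*2236605/2 = 3/5 - 447321/2 = -2236599/10 ≈ -2.2366e+5)
x/G(3144) = -2236599/(10*(9 - 2*3144**2 + 1220*3144)) = -2236599/(10*(9 - 2*9884736 + 3835680)) = -2236599/(10*(9 - 19769472 + 3835680)) = -2236599/10/(-15933783) = -2236599/10*(-1/15933783) = 745533/53112610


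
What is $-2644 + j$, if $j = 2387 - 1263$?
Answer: $-1520$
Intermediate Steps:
$j = 1124$
$-2644 + j = -2644 + 1124 = -1520$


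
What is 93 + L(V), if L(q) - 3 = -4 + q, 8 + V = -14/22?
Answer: 917/11 ≈ 83.364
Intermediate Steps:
V = -95/11 (V = -8 - 14/22 = -8 - 14*1/22 = -8 - 7/11 = -95/11 ≈ -8.6364)
L(q) = -1 + q (L(q) = 3 + (-4 + q) = -1 + q)
93 + L(V) = 93 + (-1 - 95/11) = 93 - 106/11 = 917/11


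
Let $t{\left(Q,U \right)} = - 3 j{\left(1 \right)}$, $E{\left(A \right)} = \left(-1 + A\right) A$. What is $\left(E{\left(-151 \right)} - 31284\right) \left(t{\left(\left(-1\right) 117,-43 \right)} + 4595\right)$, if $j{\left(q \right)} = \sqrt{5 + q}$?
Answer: $-38285540 + 24996 \sqrt{6} \approx -3.8224 \cdot 10^{7}$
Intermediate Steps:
$E{\left(A \right)} = A \left(-1 + A\right)$
$t{\left(Q,U \right)} = - 3 \sqrt{6}$ ($t{\left(Q,U \right)} = - 3 \sqrt{5 + 1} = - 3 \sqrt{6}$)
$\left(E{\left(-151 \right)} - 31284\right) \left(t{\left(\left(-1\right) 117,-43 \right)} + 4595\right) = \left(- 151 \left(-1 - 151\right) - 31284\right) \left(- 3 \sqrt{6} + 4595\right) = \left(\left(-151\right) \left(-152\right) - 31284\right) \left(4595 - 3 \sqrt{6}\right) = \left(22952 - 31284\right) \left(4595 - 3 \sqrt{6}\right) = - 8332 \left(4595 - 3 \sqrt{6}\right) = -38285540 + 24996 \sqrt{6}$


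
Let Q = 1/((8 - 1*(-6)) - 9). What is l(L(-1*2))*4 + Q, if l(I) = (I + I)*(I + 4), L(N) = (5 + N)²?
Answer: 4681/5 ≈ 936.20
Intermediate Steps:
l(I) = 2*I*(4 + I) (l(I) = (2*I)*(4 + I) = 2*I*(4 + I))
Q = ⅕ (Q = 1/((8 + 6) - 9) = 1/(14 - 9) = 1/5 = ⅕ ≈ 0.20000)
l(L(-1*2))*4 + Q = (2*(5 - 1*2)²*(4 + (5 - 1*2)²))*4 + ⅕ = (2*(5 - 2)²*(4 + (5 - 2)²))*4 + ⅕ = (2*3²*(4 + 3²))*4 + ⅕ = (2*9*(4 + 9))*4 + ⅕ = (2*9*13)*4 + ⅕ = 234*4 + ⅕ = 936 + ⅕ = 4681/5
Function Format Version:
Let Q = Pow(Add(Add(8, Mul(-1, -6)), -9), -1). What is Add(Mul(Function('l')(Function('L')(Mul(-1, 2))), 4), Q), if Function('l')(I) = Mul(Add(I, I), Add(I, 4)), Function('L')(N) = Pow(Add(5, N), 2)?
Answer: Rational(4681, 5) ≈ 936.20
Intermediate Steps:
Function('l')(I) = Mul(2, I, Add(4, I)) (Function('l')(I) = Mul(Mul(2, I), Add(4, I)) = Mul(2, I, Add(4, I)))
Q = Rational(1, 5) (Q = Pow(Add(Add(8, 6), -9), -1) = Pow(Add(14, -9), -1) = Pow(5, -1) = Rational(1, 5) ≈ 0.20000)
Add(Mul(Function('l')(Function('L')(Mul(-1, 2))), 4), Q) = Add(Mul(Mul(2, Pow(Add(5, Mul(-1, 2)), 2), Add(4, Pow(Add(5, Mul(-1, 2)), 2))), 4), Rational(1, 5)) = Add(Mul(Mul(2, Pow(Add(5, -2), 2), Add(4, Pow(Add(5, -2), 2))), 4), Rational(1, 5)) = Add(Mul(Mul(2, Pow(3, 2), Add(4, Pow(3, 2))), 4), Rational(1, 5)) = Add(Mul(Mul(2, 9, Add(4, 9)), 4), Rational(1, 5)) = Add(Mul(Mul(2, 9, 13), 4), Rational(1, 5)) = Add(Mul(234, 4), Rational(1, 5)) = Add(936, Rational(1, 5)) = Rational(4681, 5)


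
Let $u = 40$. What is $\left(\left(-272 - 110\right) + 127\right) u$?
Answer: $-10200$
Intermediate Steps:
$\left(\left(-272 - 110\right) + 127\right) u = \left(\left(-272 - 110\right) + 127\right) 40 = \left(-382 + 127\right) 40 = \left(-255\right) 40 = -10200$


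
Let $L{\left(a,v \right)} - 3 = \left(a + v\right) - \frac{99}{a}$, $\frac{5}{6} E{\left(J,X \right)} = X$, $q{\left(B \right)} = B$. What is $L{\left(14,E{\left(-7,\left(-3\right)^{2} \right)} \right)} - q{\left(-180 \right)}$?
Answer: $\frac{14051}{70} \approx 200.73$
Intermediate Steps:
$E{\left(J,X \right)} = \frac{6 X}{5}$
$L{\left(a,v \right)} = 3 + a + v - \frac{99}{a}$ ($L{\left(a,v \right)} = 3 - \left(- a - v + \frac{99}{a}\right) = 3 + \left(a + v - \frac{99}{a}\right) = 3 + a + v - \frac{99}{a}$)
$L{\left(14,E{\left(-7,\left(-3\right)^{2} \right)} \right)} - q{\left(-180 \right)} = \left(3 + 14 + \frac{6 \left(-3\right)^{2}}{5} - \frac{99}{14}\right) - -180 = \left(3 + 14 + \frac{6}{5} \cdot 9 - \frac{99}{14}\right) + 180 = \left(3 + 14 + \frac{54}{5} - \frac{99}{14}\right) + 180 = \frac{1451}{70} + 180 = \frac{14051}{70}$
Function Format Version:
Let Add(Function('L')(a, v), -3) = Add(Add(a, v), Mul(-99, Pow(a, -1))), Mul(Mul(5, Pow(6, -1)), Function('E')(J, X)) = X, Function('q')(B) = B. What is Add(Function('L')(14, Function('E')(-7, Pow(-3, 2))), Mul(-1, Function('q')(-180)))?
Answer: Rational(14051, 70) ≈ 200.73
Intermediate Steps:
Function('E')(J, X) = Mul(Rational(6, 5), X)
Function('L')(a, v) = Add(3, a, v, Mul(-99, Pow(a, -1))) (Function('L')(a, v) = Add(3, Add(Add(a, v), Mul(-99, Pow(a, -1)))) = Add(3, Add(a, v, Mul(-99, Pow(a, -1)))) = Add(3, a, v, Mul(-99, Pow(a, -1))))
Add(Function('L')(14, Function('E')(-7, Pow(-3, 2))), Mul(-1, Function('q')(-180))) = Add(Add(3, 14, Mul(Rational(6, 5), Pow(-3, 2)), Mul(-99, Pow(14, -1))), Mul(-1, -180)) = Add(Add(3, 14, Mul(Rational(6, 5), 9), Mul(-99, Rational(1, 14))), 180) = Add(Add(3, 14, Rational(54, 5), Rational(-99, 14)), 180) = Add(Rational(1451, 70), 180) = Rational(14051, 70)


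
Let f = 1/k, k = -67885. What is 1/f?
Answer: -67885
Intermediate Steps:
f = -1/67885 (f = 1/(-67885) = -1/67885 ≈ -1.4731e-5)
1/f = 1/(-1/67885) = -67885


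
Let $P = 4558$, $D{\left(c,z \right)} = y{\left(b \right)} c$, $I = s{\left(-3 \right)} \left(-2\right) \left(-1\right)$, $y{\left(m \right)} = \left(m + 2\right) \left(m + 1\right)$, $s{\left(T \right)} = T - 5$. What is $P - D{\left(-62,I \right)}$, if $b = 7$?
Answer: $9022$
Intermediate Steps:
$s{\left(T \right)} = -5 + T$ ($s{\left(T \right)} = T - 5 = -5 + T$)
$y{\left(m \right)} = \left(1 + m\right) \left(2 + m\right)$ ($y{\left(m \right)} = \left(2 + m\right) \left(1 + m\right) = \left(1 + m\right) \left(2 + m\right)$)
$I = -16$ ($I = \left(-5 - 3\right) \left(-2\right) \left(-1\right) = \left(-8\right) \left(-2\right) \left(-1\right) = 16 \left(-1\right) = -16$)
$D{\left(c,z \right)} = 72 c$ ($D{\left(c,z \right)} = \left(2 + 7^{2} + 3 \cdot 7\right) c = \left(2 + 49 + 21\right) c = 72 c$)
$P - D{\left(-62,I \right)} = 4558 - 72 \left(-62\right) = 4558 - -4464 = 4558 + 4464 = 9022$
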